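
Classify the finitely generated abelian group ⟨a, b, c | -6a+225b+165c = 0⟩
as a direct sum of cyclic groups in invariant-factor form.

rank_ℚ(R)=1; free=3−1=2
SNF(R) diag = [3] → torsion [3]

Answer: M ≅ ℤ^2 ⊕ ℤ/3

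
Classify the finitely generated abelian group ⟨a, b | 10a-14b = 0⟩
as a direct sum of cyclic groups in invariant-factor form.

Answer: M ≅ ℤ^1 ⊕ ℤ/2

Derivation:
rank_ℚ(R)=1; free=2−1=1
SNF(R) diag = [2] → torsion [2]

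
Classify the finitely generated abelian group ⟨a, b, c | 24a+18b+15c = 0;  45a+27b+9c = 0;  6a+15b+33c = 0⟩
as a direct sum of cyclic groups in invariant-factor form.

rank_ℚ(R)=3; free=3−3=0
SNF(R) diag = [3, 3, 9] → torsion [3, 3, 9]

Answer: M ≅ ℤ/3 ⊕ ℤ/3 ⊕ ℤ/9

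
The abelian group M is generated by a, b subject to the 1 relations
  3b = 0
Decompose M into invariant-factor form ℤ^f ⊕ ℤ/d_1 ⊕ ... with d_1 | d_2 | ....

rank_ℚ(R)=1; free=2−1=1
SNF(R) diag = [3] → torsion [3]

Answer: M ≅ ℤ^1 ⊕ ℤ/3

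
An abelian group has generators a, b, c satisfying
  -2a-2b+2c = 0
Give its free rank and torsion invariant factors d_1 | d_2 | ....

rank_ℚ(R)=1; free=3−1=2
SNF(R) diag = [2] → torsion [2]

Answer: M ≅ ℤ^2 ⊕ ℤ/2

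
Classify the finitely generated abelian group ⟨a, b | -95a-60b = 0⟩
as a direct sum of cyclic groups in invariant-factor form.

rank_ℚ(R)=1; free=2−1=1
SNF(R) diag = [5] → torsion [5]

Answer: M ≅ ℤ^1 ⊕ ℤ/5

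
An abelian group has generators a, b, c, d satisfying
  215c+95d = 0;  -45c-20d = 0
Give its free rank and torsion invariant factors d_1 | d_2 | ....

Answer: M ≅ ℤ^2 ⊕ ℤ/5 ⊕ ℤ/5

Derivation:
rank_ℚ(R)=2; free=4−2=2
SNF(R) diag = [5, 5] → torsion [5, 5]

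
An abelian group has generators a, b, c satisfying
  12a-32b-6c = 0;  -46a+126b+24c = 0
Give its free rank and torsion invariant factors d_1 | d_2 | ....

rank_ℚ(R)=2; free=3−2=1
SNF(R) diag = [2, 2] → torsion [2, 2]

Answer: M ≅ ℤ^1 ⊕ ℤ/2 ⊕ ℤ/2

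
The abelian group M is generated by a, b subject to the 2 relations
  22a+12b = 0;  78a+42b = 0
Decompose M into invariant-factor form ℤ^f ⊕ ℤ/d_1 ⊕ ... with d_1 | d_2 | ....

Answer: M ≅ ℤ/2 ⊕ ℤ/6

Derivation:
rank_ℚ(R)=2; free=2−2=0
SNF(R) diag = [2, 6] → torsion [2, 6]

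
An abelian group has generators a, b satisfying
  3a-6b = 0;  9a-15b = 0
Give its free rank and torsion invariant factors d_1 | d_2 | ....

Answer: M ≅ ℤ/3 ⊕ ℤ/3

Derivation:
rank_ℚ(R)=2; free=2−2=0
SNF(R) diag = [3, 3] → torsion [3, 3]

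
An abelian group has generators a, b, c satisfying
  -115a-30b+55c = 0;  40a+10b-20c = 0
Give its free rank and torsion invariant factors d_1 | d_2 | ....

Answer: M ≅ ℤ^1 ⊕ ℤ/5 ⊕ ℤ/10

Derivation:
rank_ℚ(R)=2; free=3−2=1
SNF(R) diag = [5, 10] → torsion [5, 10]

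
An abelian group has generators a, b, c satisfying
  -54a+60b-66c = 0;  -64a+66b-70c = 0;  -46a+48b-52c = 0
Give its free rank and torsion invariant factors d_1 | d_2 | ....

rank_ℚ(R)=3; free=3−3=0
SNF(R) diag = [2, 6, 18] → torsion [2, 6, 18]

Answer: M ≅ ℤ/2 ⊕ ℤ/6 ⊕ ℤ/18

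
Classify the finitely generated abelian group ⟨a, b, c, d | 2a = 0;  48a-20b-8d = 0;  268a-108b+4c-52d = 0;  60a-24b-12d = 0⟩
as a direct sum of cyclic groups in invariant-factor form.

rank_ℚ(R)=4; free=4−4=0
SNF(R) diag = [2, 4, 4, 12] → torsion [2, 4, 4, 12]

Answer: M ≅ ℤ/2 ⊕ ℤ/4 ⊕ ℤ/4 ⊕ ℤ/12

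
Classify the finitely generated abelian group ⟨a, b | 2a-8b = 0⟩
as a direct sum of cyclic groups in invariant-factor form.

rank_ℚ(R)=1; free=2−1=1
SNF(R) diag = [2] → torsion [2]

Answer: M ≅ ℤ^1 ⊕ ℤ/2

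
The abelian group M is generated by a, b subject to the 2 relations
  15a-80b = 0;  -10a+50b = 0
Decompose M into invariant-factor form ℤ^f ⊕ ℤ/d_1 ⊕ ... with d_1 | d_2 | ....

rank_ℚ(R)=2; free=2−2=0
SNF(R) diag = [5, 10] → torsion [5, 10]

Answer: M ≅ ℤ/5 ⊕ ℤ/10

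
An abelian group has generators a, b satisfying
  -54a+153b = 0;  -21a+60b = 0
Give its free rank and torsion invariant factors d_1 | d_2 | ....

Answer: M ≅ ℤ/3 ⊕ ℤ/9

Derivation:
rank_ℚ(R)=2; free=2−2=0
SNF(R) diag = [3, 9] → torsion [3, 9]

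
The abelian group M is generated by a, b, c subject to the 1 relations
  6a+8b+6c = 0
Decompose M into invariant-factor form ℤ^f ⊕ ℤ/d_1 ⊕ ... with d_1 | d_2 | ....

rank_ℚ(R)=1; free=3−1=2
SNF(R) diag = [2] → torsion [2]

Answer: M ≅ ℤ^2 ⊕ ℤ/2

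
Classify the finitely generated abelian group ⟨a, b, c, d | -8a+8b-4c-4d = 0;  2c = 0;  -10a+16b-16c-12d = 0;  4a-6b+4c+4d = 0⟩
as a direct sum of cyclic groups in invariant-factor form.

Answer: M ≅ ℤ/2 ⊕ ℤ/2 ⊕ ℤ/2 ⊕ ℤ/4

Derivation:
rank_ℚ(R)=4; free=4−4=0
SNF(R) diag = [2, 2, 2, 4] → torsion [2, 2, 2, 4]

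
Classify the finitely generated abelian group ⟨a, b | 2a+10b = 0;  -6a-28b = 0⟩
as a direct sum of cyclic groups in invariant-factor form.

rank_ℚ(R)=2; free=2−2=0
SNF(R) diag = [2, 2] → torsion [2, 2]

Answer: M ≅ ℤ/2 ⊕ ℤ/2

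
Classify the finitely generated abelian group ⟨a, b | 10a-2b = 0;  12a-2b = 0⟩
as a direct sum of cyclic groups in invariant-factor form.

Answer: M ≅ ℤ/2 ⊕ ℤ/2

Derivation:
rank_ℚ(R)=2; free=2−2=0
SNF(R) diag = [2, 2] → torsion [2, 2]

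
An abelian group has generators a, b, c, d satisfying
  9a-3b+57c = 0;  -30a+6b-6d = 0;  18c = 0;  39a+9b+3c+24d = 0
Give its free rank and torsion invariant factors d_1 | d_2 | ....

rank_ℚ(R)=4; free=4−4=0
SNF(R) diag = [3, 6, 18, 18] → torsion [3, 6, 18, 18]

Answer: M ≅ ℤ/3 ⊕ ℤ/6 ⊕ ℤ/18 ⊕ ℤ/18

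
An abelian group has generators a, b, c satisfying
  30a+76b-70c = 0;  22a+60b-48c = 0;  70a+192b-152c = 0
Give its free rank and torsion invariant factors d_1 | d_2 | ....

Answer: M ≅ ℤ/2 ⊕ ℤ/2 ⊕ ℤ/4

Derivation:
rank_ℚ(R)=3; free=3−3=0
SNF(R) diag = [2, 2, 4] → torsion [2, 2, 4]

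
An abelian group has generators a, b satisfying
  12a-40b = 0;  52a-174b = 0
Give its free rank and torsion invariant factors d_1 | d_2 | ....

rank_ℚ(R)=2; free=2−2=0
SNF(R) diag = [2, 4] → torsion [2, 4]

Answer: M ≅ ℤ/2 ⊕ ℤ/4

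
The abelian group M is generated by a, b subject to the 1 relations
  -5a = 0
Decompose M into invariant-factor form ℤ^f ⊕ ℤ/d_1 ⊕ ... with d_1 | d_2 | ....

rank_ℚ(R)=1; free=2−1=1
SNF(R) diag = [5] → torsion [5]

Answer: M ≅ ℤ^1 ⊕ ℤ/5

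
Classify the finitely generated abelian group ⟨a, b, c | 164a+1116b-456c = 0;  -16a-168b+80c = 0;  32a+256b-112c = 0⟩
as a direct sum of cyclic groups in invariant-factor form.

Answer: M ≅ ℤ/4 ⊕ ℤ/8 ⊕ ℤ/16

Derivation:
rank_ℚ(R)=3; free=3−3=0
SNF(R) diag = [4, 8, 16] → torsion [4, 8, 16]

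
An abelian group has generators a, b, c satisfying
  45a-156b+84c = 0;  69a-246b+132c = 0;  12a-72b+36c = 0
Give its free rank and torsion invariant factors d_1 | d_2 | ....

Answer: M ≅ ℤ/3 ⊕ ℤ/6 ⊕ ℤ/12

Derivation:
rank_ℚ(R)=3; free=3−3=0
SNF(R) diag = [3, 6, 12] → torsion [3, 6, 12]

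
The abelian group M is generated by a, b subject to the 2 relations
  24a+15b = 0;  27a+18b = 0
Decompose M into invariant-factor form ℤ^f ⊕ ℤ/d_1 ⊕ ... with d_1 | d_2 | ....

Answer: M ≅ ℤ/3 ⊕ ℤ/9

Derivation:
rank_ℚ(R)=2; free=2−2=0
SNF(R) diag = [3, 9] → torsion [3, 9]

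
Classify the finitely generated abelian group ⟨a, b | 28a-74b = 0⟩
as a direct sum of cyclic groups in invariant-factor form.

rank_ℚ(R)=1; free=2−1=1
SNF(R) diag = [2] → torsion [2]

Answer: M ≅ ℤ^1 ⊕ ℤ/2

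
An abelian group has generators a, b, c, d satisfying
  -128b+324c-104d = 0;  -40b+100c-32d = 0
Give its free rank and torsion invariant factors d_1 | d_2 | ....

rank_ℚ(R)=2; free=4−2=2
SNF(R) diag = [4, 8] → torsion [4, 8]

Answer: M ≅ ℤ^2 ⊕ ℤ/4 ⊕ ℤ/8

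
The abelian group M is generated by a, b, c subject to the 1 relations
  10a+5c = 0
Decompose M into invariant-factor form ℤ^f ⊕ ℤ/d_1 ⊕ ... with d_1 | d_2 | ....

rank_ℚ(R)=1; free=3−1=2
SNF(R) diag = [5] → torsion [5]

Answer: M ≅ ℤ^2 ⊕ ℤ/5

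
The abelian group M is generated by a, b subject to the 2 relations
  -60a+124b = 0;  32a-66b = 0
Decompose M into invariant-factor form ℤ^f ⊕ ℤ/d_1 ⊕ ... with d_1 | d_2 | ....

Answer: M ≅ ℤ/2 ⊕ ℤ/4

Derivation:
rank_ℚ(R)=2; free=2−2=0
SNF(R) diag = [2, 4] → torsion [2, 4]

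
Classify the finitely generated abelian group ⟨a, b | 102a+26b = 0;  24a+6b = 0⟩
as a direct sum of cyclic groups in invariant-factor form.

Answer: M ≅ ℤ/2 ⊕ ℤ/6

Derivation:
rank_ℚ(R)=2; free=2−2=0
SNF(R) diag = [2, 6] → torsion [2, 6]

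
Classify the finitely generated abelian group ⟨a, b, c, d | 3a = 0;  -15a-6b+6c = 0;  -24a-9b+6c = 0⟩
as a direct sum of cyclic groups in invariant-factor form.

Answer: M ≅ ℤ^1 ⊕ ℤ/3 ⊕ ℤ/3 ⊕ ℤ/6

Derivation:
rank_ℚ(R)=3; free=4−3=1
SNF(R) diag = [3, 3, 6] → torsion [3, 3, 6]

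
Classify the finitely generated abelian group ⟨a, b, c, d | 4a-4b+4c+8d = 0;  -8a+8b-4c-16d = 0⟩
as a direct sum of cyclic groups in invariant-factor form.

rank_ℚ(R)=2; free=4−2=2
SNF(R) diag = [4, 4] → torsion [4, 4]

Answer: M ≅ ℤ^2 ⊕ ℤ/4 ⊕ ℤ/4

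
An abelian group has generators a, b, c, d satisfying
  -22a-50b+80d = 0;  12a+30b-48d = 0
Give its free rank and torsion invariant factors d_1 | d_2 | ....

rank_ℚ(R)=2; free=4−2=2
SNF(R) diag = [2, 6] → torsion [2, 6]

Answer: M ≅ ℤ^2 ⊕ ℤ/2 ⊕ ℤ/6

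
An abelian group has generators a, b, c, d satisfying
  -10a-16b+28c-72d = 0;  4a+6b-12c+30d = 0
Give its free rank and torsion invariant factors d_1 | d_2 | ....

Answer: M ≅ ℤ^2 ⊕ ℤ/2 ⊕ ℤ/2

Derivation:
rank_ℚ(R)=2; free=4−2=2
SNF(R) diag = [2, 2] → torsion [2, 2]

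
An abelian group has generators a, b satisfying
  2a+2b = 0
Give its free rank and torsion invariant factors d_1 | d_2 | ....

rank_ℚ(R)=1; free=2−1=1
SNF(R) diag = [2] → torsion [2]

Answer: M ≅ ℤ^1 ⊕ ℤ/2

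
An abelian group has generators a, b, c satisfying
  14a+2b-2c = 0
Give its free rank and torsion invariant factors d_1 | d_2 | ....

Answer: M ≅ ℤ^2 ⊕ ℤ/2

Derivation:
rank_ℚ(R)=1; free=3−1=2
SNF(R) diag = [2] → torsion [2]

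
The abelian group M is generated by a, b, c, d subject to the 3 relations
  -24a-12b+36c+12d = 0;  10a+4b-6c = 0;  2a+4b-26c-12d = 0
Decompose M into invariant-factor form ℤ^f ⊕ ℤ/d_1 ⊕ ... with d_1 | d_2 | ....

Answer: M ≅ ℤ^1 ⊕ ℤ/2 ⊕ ℤ/4 ⊕ ℤ/12

Derivation:
rank_ℚ(R)=3; free=4−3=1
SNF(R) diag = [2, 4, 12] → torsion [2, 4, 12]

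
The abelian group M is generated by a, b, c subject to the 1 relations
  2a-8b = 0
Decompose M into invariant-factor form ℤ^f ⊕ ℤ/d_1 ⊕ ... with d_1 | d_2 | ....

rank_ℚ(R)=1; free=3−1=2
SNF(R) diag = [2] → torsion [2]

Answer: M ≅ ℤ^2 ⊕ ℤ/2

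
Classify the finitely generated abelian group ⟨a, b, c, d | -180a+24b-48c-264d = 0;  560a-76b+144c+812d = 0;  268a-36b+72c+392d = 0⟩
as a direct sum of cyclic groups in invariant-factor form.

Answer: M ≅ ℤ^1 ⊕ ℤ/4 ⊕ ℤ/4 ⊕ ℤ/12

Derivation:
rank_ℚ(R)=3; free=4−3=1
SNF(R) diag = [4, 4, 12] → torsion [4, 4, 12]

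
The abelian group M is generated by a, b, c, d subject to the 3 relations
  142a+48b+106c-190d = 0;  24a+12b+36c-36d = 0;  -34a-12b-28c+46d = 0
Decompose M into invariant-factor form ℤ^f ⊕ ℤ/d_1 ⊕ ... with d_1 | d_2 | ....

Answer: M ≅ ℤ^1 ⊕ ℤ/2 ⊕ ℤ/6 ⊕ ℤ/12

Derivation:
rank_ℚ(R)=3; free=4−3=1
SNF(R) diag = [2, 6, 12] → torsion [2, 6, 12]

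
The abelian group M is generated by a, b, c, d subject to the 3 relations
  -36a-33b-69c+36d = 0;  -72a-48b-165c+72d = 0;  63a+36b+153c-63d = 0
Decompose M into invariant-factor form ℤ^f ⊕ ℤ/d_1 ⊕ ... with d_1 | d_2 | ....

Answer: M ≅ ℤ^1 ⊕ ℤ/3 ⊕ ℤ/9 ⊕ ℤ/9

Derivation:
rank_ℚ(R)=3; free=4−3=1
SNF(R) diag = [3, 9, 9] → torsion [3, 9, 9]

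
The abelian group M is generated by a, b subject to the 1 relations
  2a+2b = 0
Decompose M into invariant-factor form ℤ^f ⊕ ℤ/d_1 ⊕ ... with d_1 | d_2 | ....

rank_ℚ(R)=1; free=2−1=1
SNF(R) diag = [2] → torsion [2]

Answer: M ≅ ℤ^1 ⊕ ℤ/2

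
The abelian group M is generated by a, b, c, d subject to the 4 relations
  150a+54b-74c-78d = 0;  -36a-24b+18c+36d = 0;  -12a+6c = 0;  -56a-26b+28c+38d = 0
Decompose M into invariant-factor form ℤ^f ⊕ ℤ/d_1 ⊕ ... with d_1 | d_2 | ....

rank_ℚ(R)=4; free=4−4=0
SNF(R) diag = [2, 2, 6, 12] → torsion [2, 2, 6, 12]

Answer: M ≅ ℤ/2 ⊕ ℤ/2 ⊕ ℤ/6 ⊕ ℤ/12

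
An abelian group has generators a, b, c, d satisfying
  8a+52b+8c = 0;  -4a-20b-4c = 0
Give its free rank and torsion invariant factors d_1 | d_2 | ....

rank_ℚ(R)=2; free=4−2=2
SNF(R) diag = [4, 12] → torsion [4, 12]

Answer: M ≅ ℤ^2 ⊕ ℤ/4 ⊕ ℤ/12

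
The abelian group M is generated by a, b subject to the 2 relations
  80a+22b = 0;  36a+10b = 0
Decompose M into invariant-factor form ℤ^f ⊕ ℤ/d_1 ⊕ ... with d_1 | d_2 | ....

Answer: M ≅ ℤ/2 ⊕ ℤ/4

Derivation:
rank_ℚ(R)=2; free=2−2=0
SNF(R) diag = [2, 4] → torsion [2, 4]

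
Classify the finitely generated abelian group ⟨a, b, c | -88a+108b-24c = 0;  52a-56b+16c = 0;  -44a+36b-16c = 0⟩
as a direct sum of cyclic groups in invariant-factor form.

Answer: M ≅ ℤ/4 ⊕ ℤ/4 ⊕ ℤ/8

Derivation:
rank_ℚ(R)=3; free=3−3=0
SNF(R) diag = [4, 4, 8] → torsion [4, 4, 8]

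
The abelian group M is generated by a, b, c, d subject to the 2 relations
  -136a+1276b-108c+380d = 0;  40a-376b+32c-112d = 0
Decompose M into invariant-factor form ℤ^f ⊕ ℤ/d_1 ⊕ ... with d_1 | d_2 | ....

Answer: M ≅ ℤ^2 ⊕ ℤ/4 ⊕ ℤ/8

Derivation:
rank_ℚ(R)=2; free=4−2=2
SNF(R) diag = [4, 8] → torsion [4, 8]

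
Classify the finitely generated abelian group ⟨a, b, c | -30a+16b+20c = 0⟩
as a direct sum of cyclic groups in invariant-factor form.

rank_ℚ(R)=1; free=3−1=2
SNF(R) diag = [2] → torsion [2]

Answer: M ≅ ℤ^2 ⊕ ℤ/2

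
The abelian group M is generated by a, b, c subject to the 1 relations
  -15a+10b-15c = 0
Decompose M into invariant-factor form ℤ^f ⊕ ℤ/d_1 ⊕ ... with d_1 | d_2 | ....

Answer: M ≅ ℤ^2 ⊕ ℤ/5

Derivation:
rank_ℚ(R)=1; free=3−1=2
SNF(R) diag = [5] → torsion [5]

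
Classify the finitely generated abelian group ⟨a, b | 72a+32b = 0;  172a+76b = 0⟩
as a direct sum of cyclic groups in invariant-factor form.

rank_ℚ(R)=2; free=2−2=0
SNF(R) diag = [4, 8] → torsion [4, 8]

Answer: M ≅ ℤ/4 ⊕ ℤ/8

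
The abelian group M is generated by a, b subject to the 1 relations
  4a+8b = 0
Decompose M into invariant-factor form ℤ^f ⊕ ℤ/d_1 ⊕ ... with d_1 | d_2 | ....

Answer: M ≅ ℤ^1 ⊕ ℤ/4

Derivation:
rank_ℚ(R)=1; free=2−1=1
SNF(R) diag = [4] → torsion [4]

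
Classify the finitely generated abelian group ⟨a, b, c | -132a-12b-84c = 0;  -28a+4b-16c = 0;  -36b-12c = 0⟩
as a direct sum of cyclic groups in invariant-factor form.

rank_ℚ(R)=3; free=3−3=0
SNF(R) diag = [4, 12, 36] → torsion [4, 12, 36]

Answer: M ≅ ℤ/4 ⊕ ℤ/12 ⊕ ℤ/36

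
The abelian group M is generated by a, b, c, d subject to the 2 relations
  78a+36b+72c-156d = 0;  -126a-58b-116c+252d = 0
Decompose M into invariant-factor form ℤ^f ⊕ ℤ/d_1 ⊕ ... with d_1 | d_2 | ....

rank_ℚ(R)=2; free=4−2=2
SNF(R) diag = [2, 6] → torsion [2, 6]

Answer: M ≅ ℤ^2 ⊕ ℤ/2 ⊕ ℤ/6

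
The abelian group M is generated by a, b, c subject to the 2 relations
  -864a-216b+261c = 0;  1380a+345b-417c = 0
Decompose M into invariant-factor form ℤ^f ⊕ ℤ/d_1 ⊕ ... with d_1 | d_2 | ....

rank_ℚ(R)=2; free=3−2=1
SNF(R) diag = [3, 9] → torsion [3, 9]

Answer: M ≅ ℤ^1 ⊕ ℤ/3 ⊕ ℤ/9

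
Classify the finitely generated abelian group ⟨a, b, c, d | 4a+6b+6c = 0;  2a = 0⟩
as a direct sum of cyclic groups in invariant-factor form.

rank_ℚ(R)=2; free=4−2=2
SNF(R) diag = [2, 6] → torsion [2, 6]

Answer: M ≅ ℤ^2 ⊕ ℤ/2 ⊕ ℤ/6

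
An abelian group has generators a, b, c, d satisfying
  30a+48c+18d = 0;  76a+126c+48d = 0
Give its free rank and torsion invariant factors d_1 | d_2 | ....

rank_ℚ(R)=2; free=4−2=2
SNF(R) diag = [2, 6] → torsion [2, 6]

Answer: M ≅ ℤ^2 ⊕ ℤ/2 ⊕ ℤ/6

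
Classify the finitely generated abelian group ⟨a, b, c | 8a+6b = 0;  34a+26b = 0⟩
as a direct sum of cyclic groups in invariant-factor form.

Answer: M ≅ ℤ^1 ⊕ ℤ/2 ⊕ ℤ/2

Derivation:
rank_ℚ(R)=2; free=3−2=1
SNF(R) diag = [2, 2] → torsion [2, 2]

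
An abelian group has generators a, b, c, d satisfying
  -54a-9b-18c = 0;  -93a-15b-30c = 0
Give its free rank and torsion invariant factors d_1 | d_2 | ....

rank_ℚ(R)=2; free=4−2=2
SNF(R) diag = [3, 9] → torsion [3, 9]

Answer: M ≅ ℤ^2 ⊕ ℤ/3 ⊕ ℤ/9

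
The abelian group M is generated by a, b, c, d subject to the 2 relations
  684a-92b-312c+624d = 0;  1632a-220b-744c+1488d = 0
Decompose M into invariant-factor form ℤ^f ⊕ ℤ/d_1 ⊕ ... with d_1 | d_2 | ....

rank_ℚ(R)=2; free=4−2=2
SNF(R) diag = [4, 12] → torsion [4, 12]

Answer: M ≅ ℤ^2 ⊕ ℤ/4 ⊕ ℤ/12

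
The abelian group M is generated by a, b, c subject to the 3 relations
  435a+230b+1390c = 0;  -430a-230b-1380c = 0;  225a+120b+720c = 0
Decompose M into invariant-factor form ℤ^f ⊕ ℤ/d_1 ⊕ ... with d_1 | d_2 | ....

Answer: M ≅ ℤ/5 ⊕ ℤ/10 ⊕ ℤ/30

Derivation:
rank_ℚ(R)=3; free=3−3=0
SNF(R) diag = [5, 10, 30] → torsion [5, 10, 30]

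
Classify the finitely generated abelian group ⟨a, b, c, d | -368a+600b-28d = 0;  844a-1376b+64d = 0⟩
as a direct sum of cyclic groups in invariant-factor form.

Answer: M ≅ ℤ^2 ⊕ ℤ/4 ⊕ ℤ/4

Derivation:
rank_ℚ(R)=2; free=4−2=2
SNF(R) diag = [4, 4] → torsion [4, 4]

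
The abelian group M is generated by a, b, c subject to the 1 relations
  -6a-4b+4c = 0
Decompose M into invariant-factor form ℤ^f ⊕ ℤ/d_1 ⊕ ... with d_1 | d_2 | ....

rank_ℚ(R)=1; free=3−1=2
SNF(R) diag = [2] → torsion [2]

Answer: M ≅ ℤ^2 ⊕ ℤ/2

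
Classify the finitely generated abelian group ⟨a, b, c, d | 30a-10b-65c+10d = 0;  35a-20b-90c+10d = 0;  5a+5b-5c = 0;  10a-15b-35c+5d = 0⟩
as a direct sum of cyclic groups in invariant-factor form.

Answer: M ≅ ℤ/5 ⊕ ℤ/5 ⊕ ℤ/5 ⊕ ℤ/5

Derivation:
rank_ℚ(R)=4; free=4−4=0
SNF(R) diag = [5, 5, 5, 5] → torsion [5, 5, 5, 5]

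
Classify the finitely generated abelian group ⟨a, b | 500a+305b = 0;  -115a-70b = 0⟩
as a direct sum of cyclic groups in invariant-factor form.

Answer: M ≅ ℤ/5 ⊕ ℤ/15

Derivation:
rank_ℚ(R)=2; free=2−2=0
SNF(R) diag = [5, 15] → torsion [5, 15]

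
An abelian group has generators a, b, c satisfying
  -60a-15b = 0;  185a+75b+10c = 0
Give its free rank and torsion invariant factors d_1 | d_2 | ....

rank_ℚ(R)=2; free=3−2=1
SNF(R) diag = [5, 15] → torsion [5, 15]

Answer: M ≅ ℤ^1 ⊕ ℤ/5 ⊕ ℤ/15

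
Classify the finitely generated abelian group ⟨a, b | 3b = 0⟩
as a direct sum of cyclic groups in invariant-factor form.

rank_ℚ(R)=1; free=2−1=1
SNF(R) diag = [3] → torsion [3]

Answer: M ≅ ℤ^1 ⊕ ℤ/3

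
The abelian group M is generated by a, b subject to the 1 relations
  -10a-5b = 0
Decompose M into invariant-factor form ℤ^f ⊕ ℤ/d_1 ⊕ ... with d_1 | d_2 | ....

Answer: M ≅ ℤ^1 ⊕ ℤ/5

Derivation:
rank_ℚ(R)=1; free=2−1=1
SNF(R) diag = [5] → torsion [5]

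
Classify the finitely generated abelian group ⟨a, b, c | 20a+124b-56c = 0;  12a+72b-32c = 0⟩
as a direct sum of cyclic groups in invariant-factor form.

rank_ℚ(R)=2; free=3−2=1
SNF(R) diag = [4, 4] → torsion [4, 4]

Answer: M ≅ ℤ^1 ⊕ ℤ/4 ⊕ ℤ/4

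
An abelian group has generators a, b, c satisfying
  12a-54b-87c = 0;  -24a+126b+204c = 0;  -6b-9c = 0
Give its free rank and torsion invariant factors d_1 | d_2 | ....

rank_ℚ(R)=3; free=3−3=0
SNF(R) diag = [3, 6, 12] → torsion [3, 6, 12]

Answer: M ≅ ℤ/3 ⊕ ℤ/6 ⊕ ℤ/12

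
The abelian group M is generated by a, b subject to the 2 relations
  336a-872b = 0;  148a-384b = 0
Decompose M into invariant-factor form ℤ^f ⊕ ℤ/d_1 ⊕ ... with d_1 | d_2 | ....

Answer: M ≅ ℤ/4 ⊕ ℤ/8

Derivation:
rank_ℚ(R)=2; free=2−2=0
SNF(R) diag = [4, 8] → torsion [4, 8]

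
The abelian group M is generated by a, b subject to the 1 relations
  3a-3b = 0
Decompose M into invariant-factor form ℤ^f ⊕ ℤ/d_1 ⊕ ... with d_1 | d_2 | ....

Answer: M ≅ ℤ^1 ⊕ ℤ/3

Derivation:
rank_ℚ(R)=1; free=2−1=1
SNF(R) diag = [3] → torsion [3]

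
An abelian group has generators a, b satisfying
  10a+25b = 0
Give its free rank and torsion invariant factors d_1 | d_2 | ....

Answer: M ≅ ℤ^1 ⊕ ℤ/5

Derivation:
rank_ℚ(R)=1; free=2−1=1
SNF(R) diag = [5] → torsion [5]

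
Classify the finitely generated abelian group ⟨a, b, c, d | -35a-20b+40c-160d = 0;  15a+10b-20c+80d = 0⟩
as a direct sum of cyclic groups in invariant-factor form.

rank_ℚ(R)=2; free=4−2=2
SNF(R) diag = [5, 10] → torsion [5, 10]

Answer: M ≅ ℤ^2 ⊕ ℤ/5 ⊕ ℤ/10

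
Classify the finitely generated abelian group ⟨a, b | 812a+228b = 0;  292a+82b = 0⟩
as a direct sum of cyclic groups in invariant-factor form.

rank_ℚ(R)=2; free=2−2=0
SNF(R) diag = [2, 4] → torsion [2, 4]

Answer: M ≅ ℤ/2 ⊕ ℤ/4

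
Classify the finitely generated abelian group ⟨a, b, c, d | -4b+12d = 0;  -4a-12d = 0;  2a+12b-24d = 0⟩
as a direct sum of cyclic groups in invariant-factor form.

rank_ℚ(R)=3; free=4−3=1
SNF(R) diag = [2, 4, 12] → torsion [2, 4, 12]

Answer: M ≅ ℤ^1 ⊕ ℤ/2 ⊕ ℤ/4 ⊕ ℤ/12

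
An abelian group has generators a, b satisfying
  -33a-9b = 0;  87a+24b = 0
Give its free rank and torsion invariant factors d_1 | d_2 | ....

rank_ℚ(R)=2; free=2−2=0
SNF(R) diag = [3, 3] → torsion [3, 3]

Answer: M ≅ ℤ/3 ⊕ ℤ/3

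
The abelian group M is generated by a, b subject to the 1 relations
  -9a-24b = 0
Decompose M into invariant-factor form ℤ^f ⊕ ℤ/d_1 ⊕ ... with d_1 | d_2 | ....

rank_ℚ(R)=1; free=2−1=1
SNF(R) diag = [3] → torsion [3]

Answer: M ≅ ℤ^1 ⊕ ℤ/3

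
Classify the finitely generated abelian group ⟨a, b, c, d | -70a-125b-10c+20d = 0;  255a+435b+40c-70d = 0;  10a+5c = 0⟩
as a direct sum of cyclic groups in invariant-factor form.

rank_ℚ(R)=3; free=4−3=1
SNF(R) diag = [5, 5, 5] → torsion [5, 5, 5]

Answer: M ≅ ℤ^1 ⊕ ℤ/5 ⊕ ℤ/5 ⊕ ℤ/5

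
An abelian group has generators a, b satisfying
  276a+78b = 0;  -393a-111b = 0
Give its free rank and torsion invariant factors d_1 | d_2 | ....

rank_ℚ(R)=2; free=2−2=0
SNF(R) diag = [3, 6] → torsion [3, 6]

Answer: M ≅ ℤ/3 ⊕ ℤ/6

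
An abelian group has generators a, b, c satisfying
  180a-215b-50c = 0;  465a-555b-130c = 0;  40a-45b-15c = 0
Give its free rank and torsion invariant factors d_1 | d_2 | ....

rank_ℚ(R)=3; free=3−3=0
SNF(R) diag = [5, 5, 5] → torsion [5, 5, 5]

Answer: M ≅ ℤ/5 ⊕ ℤ/5 ⊕ ℤ/5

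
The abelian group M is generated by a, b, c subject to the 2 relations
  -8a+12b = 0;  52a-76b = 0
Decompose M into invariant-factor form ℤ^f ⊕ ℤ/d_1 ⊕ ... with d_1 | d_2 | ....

rank_ℚ(R)=2; free=3−2=1
SNF(R) diag = [4, 4] → torsion [4, 4]

Answer: M ≅ ℤ^1 ⊕ ℤ/4 ⊕ ℤ/4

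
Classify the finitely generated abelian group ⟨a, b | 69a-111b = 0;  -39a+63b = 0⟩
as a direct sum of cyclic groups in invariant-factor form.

rank_ℚ(R)=2; free=2−2=0
SNF(R) diag = [3, 6] → torsion [3, 6]

Answer: M ≅ ℤ/3 ⊕ ℤ/6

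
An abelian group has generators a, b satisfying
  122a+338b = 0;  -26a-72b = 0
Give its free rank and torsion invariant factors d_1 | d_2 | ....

Answer: M ≅ ℤ/2 ⊕ ℤ/2

Derivation:
rank_ℚ(R)=2; free=2−2=0
SNF(R) diag = [2, 2] → torsion [2, 2]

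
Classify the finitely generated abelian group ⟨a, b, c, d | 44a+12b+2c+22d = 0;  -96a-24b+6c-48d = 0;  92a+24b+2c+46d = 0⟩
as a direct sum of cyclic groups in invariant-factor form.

Answer: M ≅ ℤ^1 ⊕ ℤ/2 ⊕ ℤ/6 ⊕ ℤ/12

Derivation:
rank_ℚ(R)=3; free=4−3=1
SNF(R) diag = [2, 6, 12] → torsion [2, 6, 12]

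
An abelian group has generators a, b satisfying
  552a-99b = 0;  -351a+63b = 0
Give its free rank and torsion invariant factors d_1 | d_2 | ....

Answer: M ≅ ℤ/3 ⊕ ℤ/9

Derivation:
rank_ℚ(R)=2; free=2−2=0
SNF(R) diag = [3, 9] → torsion [3, 9]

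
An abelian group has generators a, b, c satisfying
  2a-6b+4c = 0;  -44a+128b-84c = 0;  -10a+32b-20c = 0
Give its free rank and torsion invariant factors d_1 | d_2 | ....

rank_ℚ(R)=3; free=3−3=0
SNF(R) diag = [2, 2, 4] → torsion [2, 2, 4]

Answer: M ≅ ℤ/2 ⊕ ℤ/2 ⊕ ℤ/4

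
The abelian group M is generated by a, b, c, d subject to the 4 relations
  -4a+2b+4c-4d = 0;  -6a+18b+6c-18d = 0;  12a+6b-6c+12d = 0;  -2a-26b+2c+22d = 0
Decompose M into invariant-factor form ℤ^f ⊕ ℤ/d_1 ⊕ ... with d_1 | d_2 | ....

rank_ℚ(R)=4; free=4−4=0
SNF(R) diag = [2, 6, 6, 12] → torsion [2, 6, 6, 12]

Answer: M ≅ ℤ/2 ⊕ ℤ/6 ⊕ ℤ/6 ⊕ ℤ/12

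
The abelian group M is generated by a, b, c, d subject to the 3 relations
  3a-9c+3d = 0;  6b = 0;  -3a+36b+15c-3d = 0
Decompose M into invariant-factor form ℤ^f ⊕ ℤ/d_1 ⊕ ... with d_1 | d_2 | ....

Answer: M ≅ ℤ^1 ⊕ ℤ/3 ⊕ ℤ/6 ⊕ ℤ/6

Derivation:
rank_ℚ(R)=3; free=4−3=1
SNF(R) diag = [3, 6, 6] → torsion [3, 6, 6]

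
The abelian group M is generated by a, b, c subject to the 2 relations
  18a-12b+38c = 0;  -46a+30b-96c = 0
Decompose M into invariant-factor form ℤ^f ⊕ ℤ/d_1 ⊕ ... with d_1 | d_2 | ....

rank_ℚ(R)=2; free=3−2=1
SNF(R) diag = [2, 2] → torsion [2, 2]

Answer: M ≅ ℤ^1 ⊕ ℤ/2 ⊕ ℤ/2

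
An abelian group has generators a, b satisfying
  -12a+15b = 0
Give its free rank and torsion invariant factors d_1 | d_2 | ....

Answer: M ≅ ℤ^1 ⊕ ℤ/3

Derivation:
rank_ℚ(R)=1; free=2−1=1
SNF(R) diag = [3] → torsion [3]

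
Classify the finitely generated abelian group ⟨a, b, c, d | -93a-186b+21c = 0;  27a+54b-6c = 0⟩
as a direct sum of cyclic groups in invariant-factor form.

Answer: M ≅ ℤ^2 ⊕ ℤ/3 ⊕ ℤ/3

Derivation:
rank_ℚ(R)=2; free=4−2=2
SNF(R) diag = [3, 3] → torsion [3, 3]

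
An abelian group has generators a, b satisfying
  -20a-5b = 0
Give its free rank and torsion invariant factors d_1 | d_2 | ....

Answer: M ≅ ℤ^1 ⊕ ℤ/5

Derivation:
rank_ℚ(R)=1; free=2−1=1
SNF(R) diag = [5] → torsion [5]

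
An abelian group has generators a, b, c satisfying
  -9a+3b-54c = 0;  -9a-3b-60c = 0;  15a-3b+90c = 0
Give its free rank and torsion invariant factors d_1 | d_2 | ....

rank_ℚ(R)=3; free=3−3=0
SNF(R) diag = [3, 6, 6] → torsion [3, 6, 6]

Answer: M ≅ ℤ/3 ⊕ ℤ/6 ⊕ ℤ/6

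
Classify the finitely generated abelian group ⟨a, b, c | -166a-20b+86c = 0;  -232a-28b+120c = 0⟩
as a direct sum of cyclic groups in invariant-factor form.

Answer: M ≅ ℤ^1 ⊕ ℤ/2 ⊕ ℤ/4

Derivation:
rank_ℚ(R)=2; free=3−2=1
SNF(R) diag = [2, 4] → torsion [2, 4]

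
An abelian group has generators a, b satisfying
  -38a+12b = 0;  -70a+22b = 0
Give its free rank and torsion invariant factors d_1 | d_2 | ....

Answer: M ≅ ℤ/2 ⊕ ℤ/2

Derivation:
rank_ℚ(R)=2; free=2−2=0
SNF(R) diag = [2, 2] → torsion [2, 2]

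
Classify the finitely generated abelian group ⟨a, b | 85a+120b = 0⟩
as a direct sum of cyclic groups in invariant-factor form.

rank_ℚ(R)=1; free=2−1=1
SNF(R) diag = [5] → torsion [5]

Answer: M ≅ ℤ^1 ⊕ ℤ/5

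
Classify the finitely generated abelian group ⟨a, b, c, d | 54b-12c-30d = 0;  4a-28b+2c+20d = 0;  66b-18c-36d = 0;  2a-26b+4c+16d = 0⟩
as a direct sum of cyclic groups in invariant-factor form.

Answer: M ≅ ℤ/2 ⊕ ℤ/6 ⊕ ℤ/6 ⊕ ℤ/6

Derivation:
rank_ℚ(R)=4; free=4−4=0
SNF(R) diag = [2, 6, 6, 6] → torsion [2, 6, 6, 6]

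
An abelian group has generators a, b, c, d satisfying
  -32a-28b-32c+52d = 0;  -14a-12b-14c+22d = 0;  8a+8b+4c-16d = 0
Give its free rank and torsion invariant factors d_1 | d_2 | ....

Answer: M ≅ ℤ^1 ⊕ ℤ/2 ⊕ ℤ/4 ⊕ ℤ/4

Derivation:
rank_ℚ(R)=3; free=4−3=1
SNF(R) diag = [2, 4, 4] → torsion [2, 4, 4]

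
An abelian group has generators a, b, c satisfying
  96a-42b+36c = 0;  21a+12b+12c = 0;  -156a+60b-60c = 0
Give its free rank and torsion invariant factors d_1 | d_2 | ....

Answer: M ≅ ℤ/3 ⊕ ℤ/6 ⊕ ℤ/12

Derivation:
rank_ℚ(R)=3; free=3−3=0
SNF(R) diag = [3, 6, 12] → torsion [3, 6, 12]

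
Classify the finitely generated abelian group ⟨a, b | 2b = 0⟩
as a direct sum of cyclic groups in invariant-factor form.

rank_ℚ(R)=1; free=2−1=1
SNF(R) diag = [2] → torsion [2]

Answer: M ≅ ℤ^1 ⊕ ℤ/2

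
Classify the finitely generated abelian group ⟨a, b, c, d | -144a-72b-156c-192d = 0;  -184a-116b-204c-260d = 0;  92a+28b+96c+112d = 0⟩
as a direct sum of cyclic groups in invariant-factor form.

Answer: M ≅ ℤ^1 ⊕ ℤ/4 ⊕ ℤ/12 ⊕ ℤ/12

Derivation:
rank_ℚ(R)=3; free=4−3=1
SNF(R) diag = [4, 12, 12] → torsion [4, 12, 12]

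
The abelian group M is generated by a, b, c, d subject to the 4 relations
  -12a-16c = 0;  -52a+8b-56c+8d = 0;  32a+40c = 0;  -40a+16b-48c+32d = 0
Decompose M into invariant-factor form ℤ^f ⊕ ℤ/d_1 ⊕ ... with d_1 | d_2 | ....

rank_ℚ(R)=4; free=4−4=0
SNF(R) diag = [4, 8, 8, 16] → torsion [4, 8, 8, 16]

Answer: M ≅ ℤ/4 ⊕ ℤ/8 ⊕ ℤ/8 ⊕ ℤ/16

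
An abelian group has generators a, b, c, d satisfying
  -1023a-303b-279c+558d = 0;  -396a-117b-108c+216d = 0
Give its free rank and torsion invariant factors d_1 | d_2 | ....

Answer: M ≅ ℤ^2 ⊕ ℤ/3 ⊕ ℤ/9

Derivation:
rank_ℚ(R)=2; free=4−2=2
SNF(R) diag = [3, 9] → torsion [3, 9]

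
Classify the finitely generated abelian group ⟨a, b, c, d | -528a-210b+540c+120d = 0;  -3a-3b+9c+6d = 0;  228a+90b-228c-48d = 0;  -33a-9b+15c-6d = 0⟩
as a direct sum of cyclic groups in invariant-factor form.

rank_ℚ(R)=4; free=4−4=0
SNF(R) diag = [3, 6, 12, 24] → torsion [3, 6, 12, 24]

Answer: M ≅ ℤ/3 ⊕ ℤ/6 ⊕ ℤ/12 ⊕ ℤ/24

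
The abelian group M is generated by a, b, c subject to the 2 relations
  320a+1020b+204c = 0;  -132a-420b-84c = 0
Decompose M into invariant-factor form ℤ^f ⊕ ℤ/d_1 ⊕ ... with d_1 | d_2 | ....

Answer: M ≅ ℤ^1 ⊕ ℤ/4 ⊕ ℤ/12

Derivation:
rank_ℚ(R)=2; free=3−2=1
SNF(R) diag = [4, 12] → torsion [4, 12]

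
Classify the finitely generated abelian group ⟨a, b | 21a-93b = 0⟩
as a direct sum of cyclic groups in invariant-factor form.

Answer: M ≅ ℤ^1 ⊕ ℤ/3

Derivation:
rank_ℚ(R)=1; free=2−1=1
SNF(R) diag = [3] → torsion [3]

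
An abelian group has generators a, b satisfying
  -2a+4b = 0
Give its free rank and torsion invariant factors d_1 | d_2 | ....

Answer: M ≅ ℤ^1 ⊕ ℤ/2

Derivation:
rank_ℚ(R)=1; free=2−1=1
SNF(R) diag = [2] → torsion [2]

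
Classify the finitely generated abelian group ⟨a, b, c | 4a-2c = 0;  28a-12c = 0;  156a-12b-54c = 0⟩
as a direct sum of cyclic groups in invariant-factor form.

Answer: M ≅ ℤ/2 ⊕ ℤ/4 ⊕ ℤ/12

Derivation:
rank_ℚ(R)=3; free=3−3=0
SNF(R) diag = [2, 4, 12] → torsion [2, 4, 12]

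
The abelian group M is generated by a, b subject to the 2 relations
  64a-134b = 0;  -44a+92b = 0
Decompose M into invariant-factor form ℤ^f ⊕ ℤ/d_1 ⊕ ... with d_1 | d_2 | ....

rank_ℚ(R)=2; free=2−2=0
SNF(R) diag = [2, 4] → torsion [2, 4]

Answer: M ≅ ℤ/2 ⊕ ℤ/4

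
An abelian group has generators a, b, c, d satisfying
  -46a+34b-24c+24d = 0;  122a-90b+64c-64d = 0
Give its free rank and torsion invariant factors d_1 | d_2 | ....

rank_ℚ(R)=2; free=4−2=2
SNF(R) diag = [2, 4] → torsion [2, 4]

Answer: M ≅ ℤ^2 ⊕ ℤ/2 ⊕ ℤ/4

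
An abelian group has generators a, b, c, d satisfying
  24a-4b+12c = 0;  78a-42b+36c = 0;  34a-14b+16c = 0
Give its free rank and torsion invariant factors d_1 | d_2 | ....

rank_ℚ(R)=3; free=4−3=1
SNF(R) diag = [2, 4, 12] → torsion [2, 4, 12]

Answer: M ≅ ℤ^1 ⊕ ℤ/2 ⊕ ℤ/4 ⊕ ℤ/12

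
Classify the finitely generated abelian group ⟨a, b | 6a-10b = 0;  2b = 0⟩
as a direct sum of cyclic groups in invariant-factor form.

Answer: M ≅ ℤ/2 ⊕ ℤ/6

Derivation:
rank_ℚ(R)=2; free=2−2=0
SNF(R) diag = [2, 6] → torsion [2, 6]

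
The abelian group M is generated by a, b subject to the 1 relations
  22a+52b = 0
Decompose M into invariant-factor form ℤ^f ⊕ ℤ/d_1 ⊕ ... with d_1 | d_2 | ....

Answer: M ≅ ℤ^1 ⊕ ℤ/2

Derivation:
rank_ℚ(R)=1; free=2−1=1
SNF(R) diag = [2] → torsion [2]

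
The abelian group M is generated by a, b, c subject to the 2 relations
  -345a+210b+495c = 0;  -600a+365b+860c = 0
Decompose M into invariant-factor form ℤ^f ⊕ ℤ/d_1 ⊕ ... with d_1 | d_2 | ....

Answer: M ≅ ℤ^1 ⊕ ℤ/5 ⊕ ℤ/15

Derivation:
rank_ℚ(R)=2; free=3−2=1
SNF(R) diag = [5, 15] → torsion [5, 15]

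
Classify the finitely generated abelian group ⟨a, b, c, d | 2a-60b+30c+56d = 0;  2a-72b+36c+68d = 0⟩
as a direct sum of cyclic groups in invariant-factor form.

rank_ℚ(R)=2; free=4−2=2
SNF(R) diag = [2, 6] → torsion [2, 6]

Answer: M ≅ ℤ^2 ⊕ ℤ/2 ⊕ ℤ/6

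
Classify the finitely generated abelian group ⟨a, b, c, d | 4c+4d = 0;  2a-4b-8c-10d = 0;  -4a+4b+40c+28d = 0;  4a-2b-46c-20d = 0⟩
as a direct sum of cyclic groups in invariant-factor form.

rank_ℚ(R)=4; free=4−4=0
SNF(R) diag = [2, 2, 4, 12] → torsion [2, 2, 4, 12]

Answer: M ≅ ℤ/2 ⊕ ℤ/2 ⊕ ℤ/4 ⊕ ℤ/12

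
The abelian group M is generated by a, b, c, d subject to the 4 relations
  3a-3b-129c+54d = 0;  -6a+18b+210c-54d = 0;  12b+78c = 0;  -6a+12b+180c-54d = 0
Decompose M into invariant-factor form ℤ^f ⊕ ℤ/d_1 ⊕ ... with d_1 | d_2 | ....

Answer: M ≅ ℤ/3 ⊕ ℤ/6 ⊕ ℤ/18 ⊕ ℤ/54

Derivation:
rank_ℚ(R)=4; free=4−4=0
SNF(R) diag = [3, 6, 18, 54] → torsion [3, 6, 18, 54]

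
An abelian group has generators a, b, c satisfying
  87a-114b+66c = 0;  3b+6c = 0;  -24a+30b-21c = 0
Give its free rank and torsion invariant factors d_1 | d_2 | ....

Answer: M ≅ ℤ/3 ⊕ ℤ/3 ⊕ ℤ/3

Derivation:
rank_ℚ(R)=3; free=3−3=0
SNF(R) diag = [3, 3, 3] → torsion [3, 3, 3]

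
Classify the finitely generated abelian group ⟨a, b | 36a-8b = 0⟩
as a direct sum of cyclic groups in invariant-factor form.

Answer: M ≅ ℤ^1 ⊕ ℤ/4

Derivation:
rank_ℚ(R)=1; free=2−1=1
SNF(R) diag = [4] → torsion [4]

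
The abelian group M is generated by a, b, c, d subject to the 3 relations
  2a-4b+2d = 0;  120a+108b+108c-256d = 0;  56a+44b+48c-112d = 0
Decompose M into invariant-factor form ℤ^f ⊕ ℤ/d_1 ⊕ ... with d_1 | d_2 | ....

rank_ℚ(R)=3; free=4−3=1
SNF(R) diag = [2, 4, 12] → torsion [2, 4, 12]

Answer: M ≅ ℤ^1 ⊕ ℤ/2 ⊕ ℤ/4 ⊕ ℤ/12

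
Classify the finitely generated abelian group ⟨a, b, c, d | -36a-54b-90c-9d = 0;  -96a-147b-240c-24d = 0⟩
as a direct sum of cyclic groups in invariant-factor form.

Answer: M ≅ ℤ^2 ⊕ ℤ/3 ⊕ ℤ/9

Derivation:
rank_ℚ(R)=2; free=4−2=2
SNF(R) diag = [3, 9] → torsion [3, 9]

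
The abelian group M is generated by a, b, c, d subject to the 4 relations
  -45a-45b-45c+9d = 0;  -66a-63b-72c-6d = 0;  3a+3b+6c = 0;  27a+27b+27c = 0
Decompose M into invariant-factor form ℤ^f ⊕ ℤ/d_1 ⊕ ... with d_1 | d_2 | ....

Answer: M ≅ ℤ/3 ⊕ ℤ/3 ⊕ ℤ/9 ⊕ ℤ/27

Derivation:
rank_ℚ(R)=4; free=4−4=0
SNF(R) diag = [3, 3, 9, 27] → torsion [3, 3, 9, 27]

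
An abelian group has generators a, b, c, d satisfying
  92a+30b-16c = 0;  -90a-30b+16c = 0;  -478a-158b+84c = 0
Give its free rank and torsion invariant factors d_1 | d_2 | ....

rank_ℚ(R)=3; free=4−3=1
SNF(R) diag = [2, 2, 4] → torsion [2, 2, 4]

Answer: M ≅ ℤ^1 ⊕ ℤ/2 ⊕ ℤ/2 ⊕ ℤ/4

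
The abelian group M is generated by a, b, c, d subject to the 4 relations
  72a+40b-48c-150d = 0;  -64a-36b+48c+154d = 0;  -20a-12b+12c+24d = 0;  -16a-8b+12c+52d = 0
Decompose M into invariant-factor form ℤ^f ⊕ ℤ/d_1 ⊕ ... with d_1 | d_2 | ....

rank_ℚ(R)=4; free=4−4=0
SNF(R) diag = [2, 4, 4, 12] → torsion [2, 4, 4, 12]

Answer: M ≅ ℤ/2 ⊕ ℤ/4 ⊕ ℤ/4 ⊕ ℤ/12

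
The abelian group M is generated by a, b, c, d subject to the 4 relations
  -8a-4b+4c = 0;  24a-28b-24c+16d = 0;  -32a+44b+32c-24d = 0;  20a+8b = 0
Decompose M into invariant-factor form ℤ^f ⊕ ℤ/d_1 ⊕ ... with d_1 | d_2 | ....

rank_ℚ(R)=4; free=4−4=0
SNF(R) diag = [4, 4, 4, 8] → torsion [4, 4, 4, 8]

Answer: M ≅ ℤ/4 ⊕ ℤ/4 ⊕ ℤ/4 ⊕ ℤ/8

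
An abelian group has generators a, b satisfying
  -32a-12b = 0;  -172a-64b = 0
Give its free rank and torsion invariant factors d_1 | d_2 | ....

Answer: M ≅ ℤ/4 ⊕ ℤ/4

Derivation:
rank_ℚ(R)=2; free=2−2=0
SNF(R) diag = [4, 4] → torsion [4, 4]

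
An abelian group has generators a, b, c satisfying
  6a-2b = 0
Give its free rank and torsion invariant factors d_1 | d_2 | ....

Answer: M ≅ ℤ^2 ⊕ ℤ/2

Derivation:
rank_ℚ(R)=1; free=3−1=2
SNF(R) diag = [2] → torsion [2]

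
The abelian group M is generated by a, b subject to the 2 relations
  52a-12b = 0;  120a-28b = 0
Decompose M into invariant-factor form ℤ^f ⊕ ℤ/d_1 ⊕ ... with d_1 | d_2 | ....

rank_ℚ(R)=2; free=2−2=0
SNF(R) diag = [4, 4] → torsion [4, 4]

Answer: M ≅ ℤ/4 ⊕ ℤ/4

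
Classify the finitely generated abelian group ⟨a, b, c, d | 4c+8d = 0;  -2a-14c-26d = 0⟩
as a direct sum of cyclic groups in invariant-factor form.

rank_ℚ(R)=2; free=4−2=2
SNF(R) diag = [2, 4] → torsion [2, 4]

Answer: M ≅ ℤ^2 ⊕ ℤ/2 ⊕ ℤ/4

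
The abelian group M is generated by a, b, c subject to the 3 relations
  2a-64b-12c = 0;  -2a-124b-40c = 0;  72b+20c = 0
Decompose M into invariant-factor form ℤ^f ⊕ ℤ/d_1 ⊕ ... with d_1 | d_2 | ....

Answer: M ≅ ℤ/2 ⊕ ℤ/4 ⊕ ℤ/4

Derivation:
rank_ℚ(R)=3; free=3−3=0
SNF(R) diag = [2, 4, 4] → torsion [2, 4, 4]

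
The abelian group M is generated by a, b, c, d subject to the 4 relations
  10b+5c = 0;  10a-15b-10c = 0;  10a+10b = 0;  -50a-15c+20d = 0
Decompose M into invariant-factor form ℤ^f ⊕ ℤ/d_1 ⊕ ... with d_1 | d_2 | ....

Answer: M ≅ ℤ/5 ⊕ ℤ/5 ⊕ ℤ/10 ⊕ ℤ/20

Derivation:
rank_ℚ(R)=4; free=4−4=0
SNF(R) diag = [5, 5, 10, 20] → torsion [5, 5, 10, 20]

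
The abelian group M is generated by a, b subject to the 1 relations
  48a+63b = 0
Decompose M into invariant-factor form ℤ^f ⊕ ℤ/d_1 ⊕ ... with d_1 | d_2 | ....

rank_ℚ(R)=1; free=2−1=1
SNF(R) diag = [3] → torsion [3]

Answer: M ≅ ℤ^1 ⊕ ℤ/3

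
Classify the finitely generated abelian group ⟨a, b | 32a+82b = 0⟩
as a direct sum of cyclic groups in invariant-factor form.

rank_ℚ(R)=1; free=2−1=1
SNF(R) diag = [2] → torsion [2]

Answer: M ≅ ℤ^1 ⊕ ℤ/2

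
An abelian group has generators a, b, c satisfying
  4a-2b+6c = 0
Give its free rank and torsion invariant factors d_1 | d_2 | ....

Answer: M ≅ ℤ^2 ⊕ ℤ/2

Derivation:
rank_ℚ(R)=1; free=3−1=2
SNF(R) diag = [2] → torsion [2]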